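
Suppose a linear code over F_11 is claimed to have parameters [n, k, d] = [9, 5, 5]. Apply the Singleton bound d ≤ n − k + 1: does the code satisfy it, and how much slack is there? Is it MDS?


Singleton RHS = n − k + 1 = 5, slack = 0, bound satisfied, MDS.

Singleton bound: d ≤ n − k + 1.
Here n = 9, k = 5, so n − k + 1 = 5.
Given d = 5, check d ≤ 5: YES.
Slack = (n − k + 1) − d = 0.
The code is MDS (slack = 0).
Description: the claimed parameters are [9, 5, 5]_11; such a code would be MDS (meets Singleton bound).


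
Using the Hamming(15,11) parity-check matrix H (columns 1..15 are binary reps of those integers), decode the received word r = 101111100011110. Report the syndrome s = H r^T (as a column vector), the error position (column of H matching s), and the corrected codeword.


s = (0, 1, 1, 0)^T, error position = 6, corrected codeword c = 101110100011110

Compute s = H r^T mod 2 one row at a time:
  s_1 = 0 + 0 + 0 + 1 + 1 + 1 + 1 + 0 = 4 ≡ 0 (mod 2).
  s_2 = 1 + 1 + 1 + 1 + 1 + 1 + 1 + 0 = 7 ≡ 1 (mod 2).
  s_3 = 0 + 1 + 1 + 1 + 0 + 1 + 1 + 0 = 5 ≡ 1 (mod 2).
  s_4 = 1 + 1 + 1 + 1 + 0 + 1 + 1 + 0 = 6 ≡ 0 (mod 2).
s = (0, 1, 1, 0)^T — this equals column 6 of H (binary 0110), so error is at position 6.
Correct: flip bit 6 of r = 101111100011110 to get c = 101110100011110.


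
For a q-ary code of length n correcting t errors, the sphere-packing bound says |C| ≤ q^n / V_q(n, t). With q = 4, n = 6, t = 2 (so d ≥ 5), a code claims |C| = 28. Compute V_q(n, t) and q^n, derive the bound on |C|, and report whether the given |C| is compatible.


V_q(n, t) = 154, q^n = 4096, Hamming bound = 26, |C| = 28 > bound (violated).

Step 1: Compute V_q(n, t) = Σ_{j=0}^2 C(n, j) (q−1)^j.
  j = 0: C(6,0)·(3)^0 = 1·1 = 1.
  j = 1: C(6,1)·(3)^1 = 6·3 = 18.
  j = 2: C(6,2)·(3)^2 = 15·9 = 135.
  V_q(n, t) = 1 + 18 + 135 = 154.
Step 2: q^n = 4^6 = 4096.
Step 3: Hamming bound ⌊q^n / V_q(n,t)⌋ = ⌊4096/154⌋ = 26.
Step 4: Compare |C| = 28 to 26: violated.
The claimed |C| lies above the Hamming bound, so no 4-ary code of length 6 with d ≥ 5 can have 28 codewords.


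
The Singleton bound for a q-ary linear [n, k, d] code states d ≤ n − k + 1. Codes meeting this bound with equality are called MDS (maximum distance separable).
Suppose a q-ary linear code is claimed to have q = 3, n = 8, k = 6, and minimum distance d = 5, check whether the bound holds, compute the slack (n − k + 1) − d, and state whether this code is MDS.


Singleton RHS = n − k + 1 = 3, slack = -2, bound violated (no such code; not MDS).

Singleton bound: d ≤ n − k + 1.
Here n = 8, k = 6, so n − k + 1 = 3.
Given d = 5, check d ≤ 3: NO.
Slack = (n − k + 1) − d = -2.
The slack is negative: d = 5 exceeds n − k + 1 = 3 by 2, so the Singleton bound is violated and no linear [8, 6, 5]_3 code can exist. In particular it is not MDS (MDS requires d = n − k + 1 exactly).
Description: the claimed parameters are [8, 6, 5]_3; such a code would be impossible (violates the Singleton bound).


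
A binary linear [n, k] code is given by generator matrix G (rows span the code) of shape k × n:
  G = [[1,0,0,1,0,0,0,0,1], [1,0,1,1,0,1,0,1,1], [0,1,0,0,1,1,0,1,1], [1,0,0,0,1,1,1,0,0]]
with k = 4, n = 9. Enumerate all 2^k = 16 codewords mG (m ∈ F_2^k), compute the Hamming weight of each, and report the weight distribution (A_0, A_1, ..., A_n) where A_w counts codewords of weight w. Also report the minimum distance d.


Weight distribution: A_0 = 1, A_3 = 2, A_4 = 3, A_5 = 6, A_6 = 4. Minimum distance d = 3.

Enumerate all 2^4 = 16 messages m ∈ F_2^4.
For each, compute codeword c = mG in F_2^9, then tally its weight.
  m = 0000 → c = 000000000, weight = 0.
  m = 1000 → c = 100100001, weight = 3.
  m = 0100 → c = 101101011, weight = 6.
  m = 1100 → c = 001001010, weight = 3.
  m = 0010 → c = 010011011, weight = 5.
  m = 1010 → c = 110111010, weight = 6.
  m = 0110 → c = 111110000, weight = 5.
  m = 1110 → c = 011010001, weight = 4.
  m = 0001 → c = 100011100, weight = 4.
  m = 1001 → c = 000111101, weight = 5.
  m = 0101 → c = 001110111, weight = 6.
  m = 1101 → c = 101010110, weight = 5.
  m = 0011 → c = 110000111, weight = 5.
  m = 1011 → c = 010100110, weight = 4.
  m = 0111 → c = 011101100, weight = 5.
  m = 1111 → c = 111001101, weight = 6.
Tally weights:
  weight 0: 1 codewords.
  weight 3: 2 codewords.
  weight 4: 3 codewords.
  weight 5: 6 codewords.
  weight 6: 4 codewords.
Minimum distance d = smallest w > 0 with A_w > 0 = 3.
Sanity: Σ A_w = 16 = 2^4 = 16 ✓.


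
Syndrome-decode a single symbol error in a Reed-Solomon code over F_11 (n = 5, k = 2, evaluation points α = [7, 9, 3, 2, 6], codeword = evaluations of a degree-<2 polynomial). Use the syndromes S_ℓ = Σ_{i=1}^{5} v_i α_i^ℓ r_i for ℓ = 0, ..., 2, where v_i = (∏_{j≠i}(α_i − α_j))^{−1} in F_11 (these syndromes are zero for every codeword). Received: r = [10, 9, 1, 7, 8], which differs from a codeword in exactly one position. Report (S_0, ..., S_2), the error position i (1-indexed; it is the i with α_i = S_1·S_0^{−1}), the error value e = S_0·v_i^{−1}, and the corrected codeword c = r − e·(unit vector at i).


S = (1, 6, 3), error at position 5, error magnitude e = 3, c = [10, 9, 1, 7, 5].

Step 1: column multipliers v_i = (∏_{j≠i}(α_i − α_j))^{−1} mod 11.
  i = 1 (α = 7): (7−9)(7−3)(7−2)(7−6) = (−2)·4·5·1 = −40 ≡ 4, so v_1 = 4^{−1} = 3 (mod 11).
  i = 2 (α = 9): (9−7)(9−3)(9−2)(9−6) = 2·6·7·3 = 252 ≡ 10, so v_2 = 10^{−1} = 10 (mod 11).
  i = 3 (α = 3): (3−7)(3−9)(3−2)(3−6) = (−4)·(−6)·1·(−3) = −72 ≡ 5, so v_3 = 5^{−1} = 9 (mod 11).
  i = 4 (α = 2): (2−7)(2−9)(2−3)(2−6) = (−5)·(−7)·(−1)·(−4) = 140 ≡ 8, so v_4 = 8^{−1} = 7 (mod 11).
  i = 5 (α = 6): (6−7)(6−9)(6−3)(6−2) = (−1)·(−3)·3·4 = 36 ≡ 3, so v_5 = 3^{−1} = 4 (mod 11).
  v = [3, 10, 9, 7, 4].
Step 2: syndromes of r = [10, 9, 1, 7, 8] (all sums mod 11).
  S_0 = Σ v_i r_i = 3·10 + 10·9 + 9·1 + 7·7 + 4·8 = 210 ≡ 1.
  S_1 = Σ v_i α_i r_i = 3·7·10 + 10·9·9 + 9·3·1 + 7·2·7 + 4·6·8 = 1337 ≡ 6.
  α_i^2 mod 11 = [5, 4, 9, 4, 3].
  S_2 = Σ v_i α_i^2 r_i = 3·5·10 + 10·4·9 + 9·9·1 + 7·4·7 + 4·3·8 = 883 ≡ 3.
  S = (1, 6, 3) ≠ 0, so r is not a codeword (an error is present).
Step 3: locate the error. For a single error e at position i, S_ℓ = v_i·e·α_i^ℓ, so α_err = S_1/S_0.
  S_0^{−1} = 1^{−1} = 1 (mod 11), so α_err = 6·1 = 6 ≡ 6 = α_5. Error position i = 5.
  Consistency check: S_2/S_1 = 3·2 = 6 ≡ 6 = α_err ✓ (single-error assumption holds).
Step 4: error magnitude e = S_0/v_5 = S_0·∏_{j≠5}(α_5 − α_j) = 1·3 = 3 ≡ 3 (mod 11).
Step 5: correct position 5: c_5 = r_5 − e = 8 − 3 ≡ 5 (mod 11). Hence c = [10, 9, 1, 7, 5].
  Check: interpolating c through the α_i gives m(x) = 8 + 5·x (degree < 2) with m(α_i) = c_i for every i, so c is indeed a codeword.


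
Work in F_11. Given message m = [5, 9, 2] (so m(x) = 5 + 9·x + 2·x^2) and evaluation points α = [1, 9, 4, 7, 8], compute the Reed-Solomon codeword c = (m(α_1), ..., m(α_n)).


c = [5, 6, 7, 1, 7]

Message polynomial: m(x) = 5 + 9·x + 2·x^2 (mod 11).
For each evaluation point α_i, compute m(α_i) mod 11:
  α_1 = 1: Horner steps 2 → 0 → 5, so m(1) = 5.
  α_2 = 9: Horner steps 2 → 5 → 6, so m(9) = 6.
  α_3 = 4: Horner steps 2 → 6 → 7, so m(4) = 7.
  α_4 = 7: Horner steps 2 → 1 → 1, so m(7) = 1.
  α_5 = 8: Horner steps 2 → 3 → 7, so m(8) = 7.
Codeword c = [5, 6, 7, 1, 7] ∈ F_11^5.


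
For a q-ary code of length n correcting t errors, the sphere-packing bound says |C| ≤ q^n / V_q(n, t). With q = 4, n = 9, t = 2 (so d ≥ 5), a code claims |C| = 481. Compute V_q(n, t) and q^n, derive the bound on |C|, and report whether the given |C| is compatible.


V_q(n, t) = 352, q^n = 262144, Hamming bound = 744, |C| = 481 ≤ bound (satisfied).

Step 1: Compute V_q(n, t) = Σ_{j=0}^2 C(n, j) (q−1)^j.
  j = 0: C(9,0)·(3)^0 = 1·1 = 1.
  j = 1: C(9,1)·(3)^1 = 9·3 = 27.
  j = 2: C(9,2)·(3)^2 = 36·9 = 324.
  V_q(n, t) = 1 + 27 + 324 = 352.
Step 2: q^n = 4^9 = 262144.
Step 3: Hamming bound ⌊q^n / V_q(n,t)⌋ = ⌊262144/352⌋ = 744.
Step 4: Compare |C| = 481 to 744: satisfied.
The claimed |C| lies below the Hamming bound.


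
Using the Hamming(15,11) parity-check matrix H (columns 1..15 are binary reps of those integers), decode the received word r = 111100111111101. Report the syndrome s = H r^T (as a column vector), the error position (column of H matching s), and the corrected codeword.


s = (1, 1, 0, 1)^T, error position = 13, corrected codeword c = 111100111111001

Compute s = H r^T mod 2 one row at a time:
  s_1 = 1 + 1 + 1 + 1 + 1 + 1 + 0 + 1 = 7 ≡ 1 (mod 2).
  s_2 = 1 + 0 + 0 + 1 + 1 + 1 + 0 + 1 = 5 ≡ 1 (mod 2).
  s_3 = 1 + 1 + 0 + 1 + 1 + 1 + 0 + 1 = 6 ≡ 0 (mod 2).
  s_4 = 1 + 1 + 0 + 1 + 1 + 1 + 1 + 1 = 7 ≡ 1 (mod 2).
s = (1, 1, 0, 1)^T — this equals column 13 of H (binary 1101), so error is at position 13.
Correct: flip bit 13 of r = 111100111111101 to get c = 111100111111001.


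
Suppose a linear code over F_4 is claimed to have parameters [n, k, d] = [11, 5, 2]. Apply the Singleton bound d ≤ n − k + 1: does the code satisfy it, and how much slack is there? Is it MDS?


Singleton RHS = n − k + 1 = 7, slack = 5, bound satisfied, not MDS.

Singleton bound: d ≤ n − k + 1.
Here n = 11, k = 5, so n − k + 1 = 7.
Given d = 2, check d ≤ 7: YES.
Slack = (n − k + 1) − d = 5.
The code is NOT MDS (slack = 5 > 0).
Description: the claimed parameters are [11, 5, 2]_4; such a code would be non-MDS.


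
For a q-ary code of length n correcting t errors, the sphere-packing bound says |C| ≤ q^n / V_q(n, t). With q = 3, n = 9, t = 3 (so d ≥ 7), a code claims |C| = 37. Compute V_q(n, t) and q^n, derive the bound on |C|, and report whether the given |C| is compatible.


V_q(n, t) = 835, q^n = 19683, Hamming bound = 23, |C| = 37 > bound (violated).

Step 1: Compute V_q(n, t) = Σ_{j=0}^3 C(n, j) (q−1)^j.
  j = 0: C(9,0)·(2)^0 = 1·1 = 1.
  j = 1: C(9,1)·(2)^1 = 9·2 = 18.
  j = 2: C(9,2)·(2)^2 = 36·4 = 144.
  j = 3: C(9,3)·(2)^3 = 84·8 = 672.
  V_q(n, t) = 1 + 18 + 144 + 672 = 835.
Step 2: q^n = 3^9 = 19683.
Step 3: Hamming bound ⌊q^n / V_q(n,t)⌋ = ⌊19683/835⌋ = 23.
Step 4: Compare |C| = 37 to 23: violated.
The claimed |C| lies above the Hamming bound, so no 3-ary code of length 9 with d ≥ 7 can have 37 codewords.


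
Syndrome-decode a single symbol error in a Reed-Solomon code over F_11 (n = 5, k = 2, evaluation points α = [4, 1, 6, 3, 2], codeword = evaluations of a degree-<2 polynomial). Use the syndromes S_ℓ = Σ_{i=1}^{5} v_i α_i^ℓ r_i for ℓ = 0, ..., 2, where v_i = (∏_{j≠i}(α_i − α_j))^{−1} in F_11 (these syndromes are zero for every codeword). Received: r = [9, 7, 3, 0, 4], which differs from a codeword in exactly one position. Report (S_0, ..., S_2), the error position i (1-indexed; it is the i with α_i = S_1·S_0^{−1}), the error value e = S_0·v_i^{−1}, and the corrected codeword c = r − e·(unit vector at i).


S = (9, 5, 4), error at position 4, error magnitude e = 10, c = [9, 7, 3, 1, 4].

Step 1: column multipliers v_i = (∏_{j≠i}(α_i − α_j))^{−1} mod 11.
  i = 1 (α = 4): (4−1)(4−6)(4−3)(4−2) = 3·(−2)·1·2 = −12 ≡ 10, so v_1 = 10^{−1} = 10 (mod 11).
  i = 2 (α = 1): (1−4)(1−6)(1−3)(1−2) = (−3)·(−5)·(−2)·(−1) = 30 ≡ 8, so v_2 = 8^{−1} = 7 (mod 11).
  i = 3 (α = 6): (6−4)(6−1)(6−3)(6−2) = 2·5·3·4 = 120 ≡ 10, so v_3 = 10^{−1} = 10 (mod 11).
  i = 4 (α = 3): (3−4)(3−1)(3−6)(3−2) = (−1)·2·(−3)·1 = 6 ≡ 6, so v_4 = 6^{−1} = 2 (mod 11).
  i = 5 (α = 2): (2−4)(2−1)(2−6)(2−3) = (−2)·1·(−4)·(−1) = −8 ≡ 3, so v_5 = 3^{−1} = 4 (mod 11).
  v = [10, 7, 10, 2, 4].
Step 2: syndromes of r = [9, 7, 3, 0, 4] (all sums mod 11).
  S_0 = Σ v_i r_i = 10·9 + 7·7 + 10·3 + 2·0 + 4·4 = 185 ≡ 9.
  S_1 = Σ v_i α_i r_i = 10·4·9 + 7·1·7 + 10·6·3 + 2·3·0 + 4·2·4 = 621 ≡ 5.
  α_i^2 mod 11 = [5, 1, 3, 9, 4].
  S_2 = Σ v_i α_i^2 r_i = 10·5·9 + 7·1·7 + 10·3·3 + 2·9·0 + 4·4·4 = 653 ≡ 4.
  S = (9, 5, 4) ≠ 0, so r is not a codeword (an error is present).
Step 3: locate the error. For a single error e at position i, S_ℓ = v_i·e·α_i^ℓ, so α_err = S_1/S_0.
  S_0^{−1} = 9^{−1} = 5 (mod 11), so α_err = 5·5 = 25 ≡ 3 = α_4. Error position i = 4.
  Consistency check: S_2/S_1 = 4·9 = 36 ≡ 3 = α_err ✓ (single-error assumption holds).
Step 4: error magnitude e = S_0/v_4 = S_0·∏_{j≠4}(α_4 − α_j) = 9·6 = 54 ≡ 10 (mod 11).
Step 5: correct position 4: c_4 = r_4 − e = 0 − 10 ≡ 1 (mod 11). Hence c = [9, 7, 3, 1, 4].
  Check: interpolating c through the α_i gives m(x) = 10 + 8·x (degree < 2) with m(α_i) = c_i for every i, so c is indeed a codeword.


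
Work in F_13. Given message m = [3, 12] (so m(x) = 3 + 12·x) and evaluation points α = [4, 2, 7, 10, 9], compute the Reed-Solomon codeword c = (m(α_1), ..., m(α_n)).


c = [12, 1, 9, 6, 7]

Message polynomial: m(x) = 3 + 12·x (mod 13).
For each evaluation point α_i, compute m(α_i) mod 13:
  α_1 = 4: Horner steps 12 → 12, so m(4) = 12.
  α_2 = 2: Horner steps 12 → 1, so m(2) = 1.
  α_3 = 7: Horner steps 12 → 9, so m(7) = 9.
  α_4 = 10: Horner steps 12 → 6, so m(10) = 6.
  α_5 = 9: Horner steps 12 → 7, so m(9) = 7.
Codeword c = [12, 1, 9, 6, 7] ∈ F_13^5.


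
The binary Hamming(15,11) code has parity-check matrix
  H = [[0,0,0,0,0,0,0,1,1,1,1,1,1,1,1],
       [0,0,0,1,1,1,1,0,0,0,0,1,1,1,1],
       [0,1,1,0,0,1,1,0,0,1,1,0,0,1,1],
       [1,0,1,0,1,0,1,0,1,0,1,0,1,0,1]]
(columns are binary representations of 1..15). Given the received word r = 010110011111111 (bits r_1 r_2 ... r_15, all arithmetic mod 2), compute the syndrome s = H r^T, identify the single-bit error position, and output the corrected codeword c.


s = (0, 0, 1, 1)^T, error position = 3, corrected codeword c = 011110011111111

Compute s = H r^T mod 2 one row at a time:
  s_1 = 1 + 1 + 1 + 1 + 1 + 1 + 1 + 1 = 8 ≡ 0 (mod 2).
  s_2 = 1 + 1 + 0 + 0 + 1 + 1 + 1 + 1 = 6 ≡ 0 (mod 2).
  s_3 = 1 + 0 + 0 + 0 + 1 + 1 + 1 + 1 = 5 ≡ 1 (mod 2).
  s_4 = 0 + 0 + 1 + 0 + 1 + 1 + 1 + 1 = 5 ≡ 1 (mod 2).
s = (0, 0, 1, 1)^T — this equals column 3 of H (binary 0011), so error is at position 3.
Correct: flip bit 3 of r = 010110011111111 to get c = 011110011111111.


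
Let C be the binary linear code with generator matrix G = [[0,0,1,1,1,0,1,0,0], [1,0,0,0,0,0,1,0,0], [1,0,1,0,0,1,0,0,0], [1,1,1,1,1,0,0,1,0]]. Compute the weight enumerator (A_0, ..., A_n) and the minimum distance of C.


Weight distribution: A_0 = 1, A_2 = 2, A_3 = 3, A_4 = 3, A_5 = 4, A_6 = 2, A_7 = 1. Minimum distance d = 2.

Enumerate all 2^4 = 16 messages m ∈ F_2^4.
For each, compute codeword c = mG in F_2^9, then tally its weight.
  m = 0000 → c = 000000000, weight = 0.
  m = 1000 → c = 001110100, weight = 4.
  m = 0100 → c = 100000100, weight = 2.
  m = 1100 → c = 101110000, weight = 4.
  m = 0010 → c = 101001000, weight = 3.
  m = 1010 → c = 100111100, weight = 5.
  m = 0110 → c = 001001100, weight = 3.
  m = 1110 → c = 000111000, weight = 3.
  m = 0001 → c = 111110010, weight = 6.
  m = 1001 → c = 110000110, weight = 4.
  m = 0101 → c = 011110110, weight = 6.
  m = 1101 → c = 010000010, weight = 2.
  m = 0011 → c = 010111010, weight = 5.
  m = 1011 → c = 011001110, weight = 5.
  m = 0111 → c = 110111110, weight = 7.
  m = 1111 → c = 111001010, weight = 5.
Tally weights:
  weight 0: 1 codewords.
  weight 2: 2 codewords.
  weight 3: 3 codewords.
  weight 4: 3 codewords.
  weight 5: 4 codewords.
  weight 6: 2 codewords.
  weight 7: 1 codewords.
Minimum distance d = smallest w > 0 with A_w > 0 = 2.
Sanity: Σ A_w = 16 = 2^4 = 16 ✓.


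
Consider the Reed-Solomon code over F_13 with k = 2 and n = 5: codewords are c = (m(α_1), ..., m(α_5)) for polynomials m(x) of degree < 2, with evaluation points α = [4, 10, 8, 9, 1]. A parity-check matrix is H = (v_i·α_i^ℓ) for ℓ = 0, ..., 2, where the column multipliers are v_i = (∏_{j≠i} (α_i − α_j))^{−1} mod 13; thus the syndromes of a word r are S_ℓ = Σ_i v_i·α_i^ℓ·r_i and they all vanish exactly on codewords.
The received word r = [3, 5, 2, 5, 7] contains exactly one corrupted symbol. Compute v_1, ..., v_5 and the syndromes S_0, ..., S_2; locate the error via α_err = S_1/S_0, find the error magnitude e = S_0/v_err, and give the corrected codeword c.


S = (9, 12, 3), error at position 2, error magnitude e = 10, c = [3, 8, 2, 5, 7].

Step 1: column multipliers v_i = (∏_{j≠i}(α_i − α_j))^{−1} mod 13.
  i = 1 (α = 4): (4−10)(4−8)(4−9)(4−1) = (−6)·(−4)·(−5)·3 = −360 ≡ 4, so v_1 = 4^{−1} = 10 (mod 13).
  i = 2 (α = 10): (10−4)(10−8)(10−9)(10−1) = 6·2·1·9 = 108 ≡ 4, so v_2 = 4^{−1} = 10 (mod 13).
  i = 3 (α = 8): (8−4)(8−10)(8−9)(8−1) = 4·(−2)·(−1)·7 = 56 ≡ 4, so v_3 = 4^{−1} = 10 (mod 13).
  i = 4 (α = 9): (9−4)(9−10)(9−8)(9−1) = 5·(−1)·1·8 = −40 ≡ 12, so v_4 = 12^{−1} = 12 (mod 13).
  i = 5 (α = 1): (1−4)(1−10)(1−8)(1−9) = (−3)·(−9)·(−7)·(−8) = 1512 ≡ 4, so v_5 = 4^{−1} = 10 (mod 13).
  v = [10, 10, 10, 12, 10].
Step 2: syndromes of r = [3, 5, 2, 5, 7] (all sums mod 13).
  S_0 = Σ v_i r_i = 10·3 + 10·5 + 10·2 + 12·5 + 10·7 = 230 ≡ 9.
  S_1 = Σ v_i α_i r_i = 10·4·3 + 10·10·5 + 10·8·2 + 12·9·5 + 10·1·7 = 1390 ≡ 12.
  α_i^2 mod 13 = [3, 9, 12, 3, 1].
  S_2 = Σ v_i α_i^2 r_i = 10·3·3 + 10·9·5 + 10·12·2 + 12·3·5 + 10·1·7 = 1030 ≡ 3.
  S = (9, 12, 3) ≠ 0, so r is not a codeword (an error is present).
Step 3: locate the error. For a single error e at position i, S_ℓ = v_i·e·α_i^ℓ, so α_err = S_1/S_0.
  S_0^{−1} = 9^{−1} = 3 (mod 13), so α_err = 12·3 = 36 ≡ 10 = α_2. Error position i = 2.
  Consistency check: S_2/S_1 = 3·12 = 36 ≡ 10 = α_err ✓ (single-error assumption holds).
Step 4: error magnitude e = S_0/v_2 = S_0·∏_{j≠2}(α_2 − α_j) = 9·4 = 36 ≡ 10 (mod 13).
Step 5: correct position 2: c_2 = r_2 − e = 5 − 10 ≡ 8 (mod 13). Hence c = [3, 8, 2, 5, 7].
  Check: interpolating c through the α_i gives m(x) = 4 + 3·x (degree < 2) with m(α_i) = c_i for every i, so c is indeed a codeword.


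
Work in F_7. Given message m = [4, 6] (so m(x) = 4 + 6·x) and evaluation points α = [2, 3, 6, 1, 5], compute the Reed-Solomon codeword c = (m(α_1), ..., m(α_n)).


c = [2, 1, 5, 3, 6]

Message polynomial: m(x) = 4 + 6·x (mod 7).
For each evaluation point α_i, compute m(α_i) mod 7:
  α_1 = 2: Horner steps 6 → 2, so m(2) = 2.
  α_2 = 3: Horner steps 6 → 1, so m(3) = 1.
  α_3 = 6: Horner steps 6 → 5, so m(6) = 5.
  α_4 = 1: Horner steps 6 → 3, so m(1) = 3.
  α_5 = 5: Horner steps 6 → 6, so m(5) = 6.
Codeword c = [2, 1, 5, 3, 6] ∈ F_7^5.


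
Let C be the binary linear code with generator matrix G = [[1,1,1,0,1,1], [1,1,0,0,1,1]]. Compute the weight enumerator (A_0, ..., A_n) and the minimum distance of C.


Weight distribution: A_0 = 1, A_1 = 1, A_4 = 1, A_5 = 1. Minimum distance d = 1.

Enumerate all 2^2 = 4 messages m ∈ F_2^2.
For each, compute codeword c = mG in F_2^6, then tally its weight.
  m = 00 → c = 000000, weight = 0.
  m = 10 → c = 111011, weight = 5.
  m = 01 → c = 110011, weight = 4.
  m = 11 → c = 001000, weight = 1.
Tally weights:
  weight 0: 1 codewords.
  weight 1: 1 codewords.
  weight 4: 1 codewords.
  weight 5: 1 codewords.
Minimum distance d = smallest w > 0 with A_w > 0 = 1.
Sanity: Σ A_w = 4 = 2^2 = 4 ✓.


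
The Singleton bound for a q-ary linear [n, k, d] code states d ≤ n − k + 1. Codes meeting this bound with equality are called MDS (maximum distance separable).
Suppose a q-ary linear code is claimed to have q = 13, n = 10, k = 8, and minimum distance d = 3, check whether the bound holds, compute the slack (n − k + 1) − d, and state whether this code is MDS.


Singleton RHS = n − k + 1 = 3, slack = 0, bound satisfied, MDS.

Singleton bound: d ≤ n − k + 1.
Here n = 10, k = 8, so n − k + 1 = 3.
Given d = 3, check d ≤ 3: YES.
Slack = (n − k + 1) − d = 0.
The code is MDS (slack = 0).
Description: the claimed parameters are [10, 8, 3]_13; such a code would be MDS (meets Singleton bound).


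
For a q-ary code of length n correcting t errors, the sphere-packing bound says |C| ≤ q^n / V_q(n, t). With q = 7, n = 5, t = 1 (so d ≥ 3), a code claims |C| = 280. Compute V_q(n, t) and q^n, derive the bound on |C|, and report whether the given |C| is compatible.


V_q(n, t) = 31, q^n = 16807, Hamming bound = 542, |C| = 280 ≤ bound (satisfied).

Step 1: Compute V_q(n, t) = Σ_{j=0}^1 C(n, j) (q−1)^j.
  j = 0: C(5,0)·(6)^0 = 1·1 = 1.
  j = 1: C(5,1)·(6)^1 = 5·6 = 30.
  V_q(n, t) = 1 + 30 = 31.
Step 2: q^n = 7^5 = 16807.
Step 3: Hamming bound ⌊q^n / V_q(n,t)⌋ = ⌊16807/31⌋ = 542.
Step 4: Compare |C| = 280 to 542: satisfied.
The claimed |C| lies below the Hamming bound.


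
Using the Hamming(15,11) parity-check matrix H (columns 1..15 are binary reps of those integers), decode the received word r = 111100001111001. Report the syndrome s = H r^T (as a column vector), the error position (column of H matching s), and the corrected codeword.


s = (1, 1, 1, 1)^T, error position = 15, corrected codeword c = 111100001111000

Compute s = H r^T mod 2 one row at a time:
  s_1 = 0 + 1 + 1 + 1 + 1 + 0 + 0 + 1 = 5 ≡ 1 (mod 2).
  s_2 = 1 + 0 + 0 + 0 + 1 + 0 + 0 + 1 = 3 ≡ 1 (mod 2).
  s_3 = 1 + 1 + 0 + 0 + 1 + 1 + 0 + 1 = 5 ≡ 1 (mod 2).
  s_4 = 1 + 1 + 0 + 0 + 1 + 1 + 0 + 1 = 5 ≡ 1 (mod 2).
s = (1, 1, 1, 1)^T — this equals column 15 of H (binary 1111), so error is at position 15.
Correct: flip bit 15 of r = 111100001111001 to get c = 111100001111000.


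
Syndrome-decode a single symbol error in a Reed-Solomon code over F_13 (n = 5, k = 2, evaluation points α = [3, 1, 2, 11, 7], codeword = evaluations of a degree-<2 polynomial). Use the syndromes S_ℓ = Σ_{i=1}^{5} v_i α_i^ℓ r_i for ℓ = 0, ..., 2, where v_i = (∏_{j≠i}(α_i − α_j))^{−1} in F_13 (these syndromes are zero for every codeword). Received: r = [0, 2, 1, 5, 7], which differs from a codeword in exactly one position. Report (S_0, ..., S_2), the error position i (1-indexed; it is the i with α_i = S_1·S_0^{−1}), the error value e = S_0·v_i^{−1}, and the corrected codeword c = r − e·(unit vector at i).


S = (11, 12, 6), error at position 5, error magnitude e = 11, c = [0, 2, 1, 5, 9].

Step 1: column multipliers v_i = (∏_{j≠i}(α_i − α_j))^{−1} mod 13.
  i = 1 (α = 3): (3−1)(3−2)(3−11)(3−7) = 2·1·(−8)·(−4) = 64 ≡ 12, so v_1 = 12^{−1} = 12 (mod 13).
  i = 2 (α = 1): (1−3)(1−2)(1−11)(1−7) = (−2)·(−1)·(−10)·(−6) = 120 ≡ 3, so v_2 = 3^{−1} = 9 (mod 13).
  i = 3 (α = 2): (2−3)(2−1)(2−11)(2−7) = (−1)·1·(−9)·(−5) = −45 ≡ 7, so v_3 = 7^{−1} = 2 (mod 13).
  i = 4 (α = 11): (11−3)(11−1)(11−2)(11−7) = 8·10·9·4 = 2880 ≡ 7, so v_4 = 7^{−1} = 2 (mod 13).
  i = 5 (α = 7): (7−3)(7−1)(7−2)(7−11) = 4·6·5·(−4) = −480 ≡ 1, so v_5 = 1^{−1} = 1 (mod 13).
  v = [12, 9, 2, 2, 1].
Step 2: syndromes of r = [0, 2, 1, 5, 7] (all sums mod 13).
  S_0 = Σ v_i r_i = 12·0 + 9·2 + 2·1 + 2·5 + 1·7 = 37 ≡ 11.
  S_1 = Σ v_i α_i r_i = 12·3·0 + 9·1·2 + 2·2·1 + 2·11·5 + 1·7·7 = 181 ≡ 12.
  α_i^2 mod 13 = [9, 1, 4, 4, 10].
  S_2 = Σ v_i α_i^2 r_i = 12·9·0 + 9·1·2 + 2·4·1 + 2·4·5 + 1·10·7 = 136 ≡ 6.
  S = (11, 12, 6) ≠ 0, so r is not a codeword (an error is present).
Step 3: locate the error. For a single error e at position i, S_ℓ = v_i·e·α_i^ℓ, so α_err = S_1/S_0.
  S_0^{−1} = 11^{−1} = 6 (mod 13), so α_err = 12·6 = 72 ≡ 7 = α_5. Error position i = 5.
  Consistency check: S_2/S_1 = 6·12 = 72 ≡ 7 = α_err ✓ (single-error assumption holds).
Step 4: error magnitude e = S_0/v_5 = S_0·∏_{j≠5}(α_5 − α_j) = 11·1 = 11 ≡ 11 (mod 13).
Step 5: correct position 5: c_5 = r_5 − e = 7 − 11 ≡ 9 (mod 13). Hence c = [0, 2, 1, 5, 9].
  Check: interpolating c through the α_i gives m(x) = 3 + 12·x (degree < 2) with m(α_i) = c_i for every i, so c is indeed a codeword.


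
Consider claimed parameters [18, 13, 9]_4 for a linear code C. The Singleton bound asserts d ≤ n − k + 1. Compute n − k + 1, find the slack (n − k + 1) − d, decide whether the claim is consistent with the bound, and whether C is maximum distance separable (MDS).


Singleton RHS = n − k + 1 = 6, slack = -3, bound violated (no such code; not MDS).

Singleton bound: d ≤ n − k + 1.
Here n = 18, k = 13, so n − k + 1 = 6.
Given d = 9, check d ≤ 6: NO.
Slack = (n − k + 1) − d = -3.
The slack is negative: d = 9 exceeds n − k + 1 = 6 by 3, so the Singleton bound is violated and no linear [18, 13, 9]_4 code can exist. In particular it is not MDS (MDS requires d = n − k + 1 exactly).
Description: the claimed parameters are [18, 13, 9]_4; such a code would be impossible (violates the Singleton bound).


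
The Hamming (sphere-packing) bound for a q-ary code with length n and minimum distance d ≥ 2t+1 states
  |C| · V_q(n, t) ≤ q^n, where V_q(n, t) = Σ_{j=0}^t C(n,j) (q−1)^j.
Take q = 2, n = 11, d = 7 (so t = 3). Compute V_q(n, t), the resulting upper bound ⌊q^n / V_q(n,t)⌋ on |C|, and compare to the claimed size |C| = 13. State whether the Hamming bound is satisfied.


V_q(n, t) = 232, q^n = 2048, Hamming bound = 8, |C| = 13 > bound (violated).

Step 1: Compute V_q(n, t) = Σ_{j=0}^3 C(n, j) (q−1)^j.
  j = 0: C(11,0)·(1)^0 = 1·1 = 1.
  j = 1: C(11,1)·(1)^1 = 11·1 = 11.
  j = 2: C(11,2)·(1)^2 = 55·1 = 55.
  j = 3: C(11,3)·(1)^3 = 165·1 = 165.
  V_q(n, t) = 1 + 11 + 55 + 165 = 232.
Step 2: q^n = 2^11 = 2048.
Step 3: Hamming bound ⌊q^n / V_q(n,t)⌋ = ⌊2048/232⌋ = 8.
Step 4: Compare |C| = 13 to 8: violated.
The claimed |C| lies above the Hamming bound, so no 2-ary code of length 11 with d ≥ 7 can have 13 codewords.


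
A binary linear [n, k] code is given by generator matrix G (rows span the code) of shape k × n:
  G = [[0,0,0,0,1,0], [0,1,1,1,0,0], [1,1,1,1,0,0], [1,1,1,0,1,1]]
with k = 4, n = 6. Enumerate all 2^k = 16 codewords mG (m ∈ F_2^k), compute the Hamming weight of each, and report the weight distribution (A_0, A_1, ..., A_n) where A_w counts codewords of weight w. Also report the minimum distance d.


Weight distribution: A_0 = 1, A_1 = 2, A_2 = 2, A_3 = 4, A_4 = 5, A_5 = 2. Minimum distance d = 1.

Enumerate all 2^4 = 16 messages m ∈ F_2^4.
For each, compute codeword c = mG in F_2^6, then tally its weight.
  m = 0000 → c = 000000, weight = 0.
  m = 1000 → c = 000010, weight = 1.
  m = 0100 → c = 011100, weight = 3.
  m = 1100 → c = 011110, weight = 4.
  m = 0010 → c = 111100, weight = 4.
  m = 1010 → c = 111110, weight = 5.
  m = 0110 → c = 100000, weight = 1.
  m = 1110 → c = 100010, weight = 2.
  m = 0001 → c = 111011, weight = 5.
  m = 1001 → c = 111001, weight = 4.
  m = 0101 → c = 100111, weight = 4.
  m = 1101 → c = 100101, weight = 3.
  m = 0011 → c = 000111, weight = 3.
  m = 1011 → c = 000101, weight = 2.
  m = 0111 → c = 011011, weight = 4.
  m = 1111 → c = 011001, weight = 3.
Tally weights:
  weight 0: 1 codewords.
  weight 1: 2 codewords.
  weight 2: 2 codewords.
  weight 3: 4 codewords.
  weight 4: 5 codewords.
  weight 5: 2 codewords.
Minimum distance d = smallest w > 0 with A_w > 0 = 1.
Sanity: Σ A_w = 16 = 2^4 = 16 ✓.


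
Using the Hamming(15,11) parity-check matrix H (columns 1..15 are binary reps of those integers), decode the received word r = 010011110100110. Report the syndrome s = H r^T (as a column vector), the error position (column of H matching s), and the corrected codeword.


s = (0, 1, 1, 1)^T, error position = 7, corrected codeword c = 010011010100110

Compute s = H r^T mod 2 one row at a time:
  s_1 = 1 + 0 + 1 + 0 + 0 + 1 + 1 + 0 = 4 ≡ 0 (mod 2).
  s_2 = 0 + 1 + 1 + 1 + 0 + 1 + 1 + 0 = 5 ≡ 1 (mod 2).
  s_3 = 1 + 0 + 1 + 1 + 1 + 0 + 1 + 0 = 5 ≡ 1 (mod 2).
  s_4 = 0 + 0 + 1 + 1 + 0 + 0 + 1 + 0 = 3 ≡ 1 (mod 2).
s = (0, 1, 1, 1)^T — this equals column 7 of H (binary 0111), so error is at position 7.
Correct: flip bit 7 of r = 010011110100110 to get c = 010011010100110.


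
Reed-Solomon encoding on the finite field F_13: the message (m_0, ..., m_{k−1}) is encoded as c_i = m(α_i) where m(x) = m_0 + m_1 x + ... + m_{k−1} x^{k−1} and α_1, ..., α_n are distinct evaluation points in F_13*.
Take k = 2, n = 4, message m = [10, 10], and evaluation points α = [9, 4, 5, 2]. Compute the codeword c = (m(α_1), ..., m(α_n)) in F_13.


c = [9, 11, 8, 4]

Message polynomial: m(x) = 10 + 10·x (mod 13).
For each evaluation point α_i, compute m(α_i) mod 13:
  α_1 = 9: Horner steps 10 → 9, so m(9) = 9.
  α_2 = 4: Horner steps 10 → 11, so m(4) = 11.
  α_3 = 5: Horner steps 10 → 8, so m(5) = 8.
  α_4 = 2: Horner steps 10 → 4, so m(2) = 4.
Codeword c = [9, 11, 8, 4] ∈ F_13^4.


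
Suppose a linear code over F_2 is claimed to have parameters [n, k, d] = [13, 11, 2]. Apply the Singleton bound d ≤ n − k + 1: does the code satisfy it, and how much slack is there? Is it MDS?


Singleton RHS = n − k + 1 = 3, slack = 1, bound satisfied, not MDS.

Singleton bound: d ≤ n − k + 1.
Here n = 13, k = 11, so n − k + 1 = 3.
Given d = 2, check d ≤ 3: YES.
Slack = (n − k + 1) − d = 1.
The code is NOT MDS (slack = 1 > 0).
Description: the claimed parameters are [13, 11, 2]_2; such a code would be non-MDS.


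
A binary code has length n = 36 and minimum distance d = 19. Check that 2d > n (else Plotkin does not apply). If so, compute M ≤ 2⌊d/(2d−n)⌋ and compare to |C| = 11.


Plotkin bound M ≤ 18; given |C| = 11 ≤ bound (satisfied).

Check applicability: 2d = 38, n = 36.
2d − n = 2 > 0, so Plotkin applies.
Compute d/(2d−n) = 19/2 ≈ 9.5000.
⌊d/(2d−n)⌋ = 9.
Plotkin bound: M ≤ 2·9 = 18.
Given |C| = 11, check: satisfied.
This |C| is below the Plotkin bound.


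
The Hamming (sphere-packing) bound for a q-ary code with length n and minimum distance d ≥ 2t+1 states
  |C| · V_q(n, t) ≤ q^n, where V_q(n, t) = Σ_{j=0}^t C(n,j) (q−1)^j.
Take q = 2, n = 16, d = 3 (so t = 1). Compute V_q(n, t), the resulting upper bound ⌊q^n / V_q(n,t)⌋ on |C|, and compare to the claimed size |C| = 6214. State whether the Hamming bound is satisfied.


V_q(n, t) = 17, q^n = 65536, Hamming bound = 3855, |C| = 6214 > bound (violated).

Step 1: Compute V_q(n, t) = Σ_{j=0}^1 C(n, j) (q−1)^j.
  j = 0: C(16,0)·(1)^0 = 1·1 = 1.
  j = 1: C(16,1)·(1)^1 = 16·1 = 16.
  V_q(n, t) = 1 + 16 = 17.
Step 2: q^n = 2^16 = 65536.
Step 3: Hamming bound ⌊q^n / V_q(n,t)⌋ = ⌊65536/17⌋ = 3855.
Step 4: Compare |C| = 6214 to 3855: violated.
The claimed |C| lies above the Hamming bound, so no 2-ary code of length 16 with d ≥ 3 can have 6214 codewords.


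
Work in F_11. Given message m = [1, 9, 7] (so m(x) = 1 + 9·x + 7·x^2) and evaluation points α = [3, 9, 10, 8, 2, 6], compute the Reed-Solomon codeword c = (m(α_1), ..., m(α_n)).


c = [3, 0, 10, 4, 3, 10]

Message polynomial: m(x) = 1 + 9·x + 7·x^2 (mod 11).
For each evaluation point α_i, compute m(α_i) mod 11:
  α_1 = 3: Horner steps 7 → 8 → 3, so m(3) = 3.
  α_2 = 9: Horner steps 7 → 6 → 0, so m(9) = 0.
  α_3 = 10: Horner steps 7 → 2 → 10, so m(10) = 10.
  α_4 = 8: Horner steps 7 → 10 → 4, so m(8) = 4.
  α_5 = 2: Horner steps 7 → 1 → 3, so m(2) = 3.
  α_6 = 6: Horner steps 7 → 7 → 10, so m(6) = 10.
Codeword c = [3, 0, 10, 4, 3, 10] ∈ F_11^6.


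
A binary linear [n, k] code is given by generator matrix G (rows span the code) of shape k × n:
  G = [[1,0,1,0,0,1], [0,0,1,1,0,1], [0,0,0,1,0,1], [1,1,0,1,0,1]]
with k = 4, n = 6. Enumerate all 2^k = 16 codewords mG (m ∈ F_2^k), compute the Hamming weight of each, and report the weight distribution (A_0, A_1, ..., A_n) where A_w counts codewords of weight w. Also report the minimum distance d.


Weight distribution: A_0 = 1, A_1 = 1, A_2 = 6, A_3 = 6, A_4 = 1, A_5 = 1. Minimum distance d = 1.

Enumerate all 2^4 = 16 messages m ∈ F_2^4.
For each, compute codeword c = mG in F_2^6, then tally its weight.
  m = 0000 → c = 000000, weight = 0.
  m = 1000 → c = 101001, weight = 3.
  m = 0100 → c = 001101, weight = 3.
  m = 1100 → c = 100100, weight = 2.
  m = 0010 → c = 000101, weight = 2.
  m = 1010 → c = 101100, weight = 3.
  m = 0110 → c = 001000, weight = 1.
  m = 1110 → c = 100001, weight = 2.
  m = 0001 → c = 110101, weight = 4.
  m = 1001 → c = 011100, weight = 3.
  m = 0101 → c = 111000, weight = 3.
  m = 1101 → c = 010001, weight = 2.
  m = 0011 → c = 110000, weight = 2.
  m = 1011 → c = 011001, weight = 3.
  m = 0111 → c = 111101, weight = 5.
  m = 1111 → c = 010100, weight = 2.
Tally weights:
  weight 0: 1 codewords.
  weight 1: 1 codewords.
  weight 2: 6 codewords.
  weight 3: 6 codewords.
  weight 4: 1 codewords.
  weight 5: 1 codewords.
Minimum distance d = smallest w > 0 with A_w > 0 = 1.
Sanity: Σ A_w = 16 = 2^4 = 16 ✓.


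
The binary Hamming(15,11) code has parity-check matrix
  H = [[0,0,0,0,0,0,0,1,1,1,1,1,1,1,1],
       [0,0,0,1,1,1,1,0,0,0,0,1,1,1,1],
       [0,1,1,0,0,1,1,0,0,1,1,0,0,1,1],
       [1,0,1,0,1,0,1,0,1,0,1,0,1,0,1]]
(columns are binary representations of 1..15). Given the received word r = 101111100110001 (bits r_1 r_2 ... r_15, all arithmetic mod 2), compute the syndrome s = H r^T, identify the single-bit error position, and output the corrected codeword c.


s = (1, 1, 0, 0)^T, error position = 12, corrected codeword c = 101111100111001

Compute s = H r^T mod 2 one row at a time:
  s_1 = 0 + 0 + 1 + 1 + 0 + 0 + 0 + 1 = 3 ≡ 1 (mod 2).
  s_2 = 1 + 1 + 1 + 1 + 0 + 0 + 0 + 1 = 5 ≡ 1 (mod 2).
  s_3 = 0 + 1 + 1 + 1 + 1 + 1 + 0 + 1 = 6 ≡ 0 (mod 2).
  s_4 = 1 + 1 + 1 + 1 + 0 + 1 + 0 + 1 = 6 ≡ 0 (mod 2).
s = (1, 1, 0, 0)^T — this equals column 12 of H (binary 1100), so error is at position 12.
Correct: flip bit 12 of r = 101111100110001 to get c = 101111100111001.


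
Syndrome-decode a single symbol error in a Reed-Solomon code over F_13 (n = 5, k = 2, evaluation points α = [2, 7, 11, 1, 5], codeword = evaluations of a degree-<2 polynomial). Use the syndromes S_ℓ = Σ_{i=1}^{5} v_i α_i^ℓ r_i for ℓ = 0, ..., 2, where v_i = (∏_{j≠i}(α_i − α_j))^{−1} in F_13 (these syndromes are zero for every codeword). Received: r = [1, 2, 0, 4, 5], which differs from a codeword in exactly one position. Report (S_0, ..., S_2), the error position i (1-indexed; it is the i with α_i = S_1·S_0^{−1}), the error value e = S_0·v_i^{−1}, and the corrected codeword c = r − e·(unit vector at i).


S = (6, 3, 8), error at position 2, error magnitude e = 3, c = [1, 12, 0, 4, 5].

Step 1: column multipliers v_i = (∏_{j≠i}(α_i − α_j))^{−1} mod 13.
  i = 1 (α = 2): (2−7)(2−11)(2−1)(2−5) = (−5)·(−9)·1·(−3) = −135 ≡ 8, so v_1 = 8^{−1} = 5 (mod 13).
  i = 2 (α = 7): (7−2)(7−11)(7−1)(7−5) = 5·(−4)·6·2 = −240 ≡ 7, so v_2 = 7^{−1} = 2 (mod 13).
  i = 3 (α = 11): (11−2)(11−7)(11−1)(11−5) = 9·4·10·6 = 2160 ≡ 2, so v_3 = 2^{−1} = 7 (mod 13).
  i = 4 (α = 1): (1−2)(1−7)(1−11)(1−5) = (−1)·(−6)·(−10)·(−4) = 240 ≡ 6, so v_4 = 6^{−1} = 11 (mod 13).
  i = 5 (α = 5): (5−2)(5−7)(5−11)(5−1) = 3·(−2)·(−6)·4 = 144 ≡ 1, so v_5 = 1^{−1} = 1 (mod 13).
  v = [5, 2, 7, 11, 1].
Step 2: syndromes of r = [1, 2, 0, 4, 5] (all sums mod 13).
  S_0 = Σ v_i r_i = 5·1 + 2·2 + 7·0 + 11·4 + 1·5 = 58 ≡ 6.
  S_1 = Σ v_i α_i r_i = 5·2·1 + 2·7·2 + 7·11·0 + 11·1·4 + 1·5·5 = 107 ≡ 3.
  α_i^2 mod 13 = [4, 10, 4, 1, 12].
  S_2 = Σ v_i α_i^2 r_i = 5·4·1 + 2·10·2 + 7·4·0 + 11·1·4 + 1·12·5 = 164 ≡ 8.
  S = (6, 3, 8) ≠ 0, so r is not a codeword (an error is present).
Step 3: locate the error. For a single error e at position i, S_ℓ = v_i·e·α_i^ℓ, so α_err = S_1/S_0.
  S_0^{−1} = 6^{−1} = 11 (mod 13), so α_err = 3·11 = 33 ≡ 7 = α_2. Error position i = 2.
  Consistency check: S_2/S_1 = 8·9 = 72 ≡ 7 = α_err ✓ (single-error assumption holds).
Step 4: error magnitude e = S_0/v_2 = S_0·∏_{j≠2}(α_2 − α_j) = 6·7 = 42 ≡ 3 (mod 13).
Step 5: correct position 2: c_2 = r_2 − e = 2 − 3 ≡ 12 (mod 13). Hence c = [1, 12, 0, 4, 5].
  Check: interpolating c through the α_i gives m(x) = 7 + 10·x (degree < 2) with m(α_i) = c_i for every i, so c is indeed a codeword.


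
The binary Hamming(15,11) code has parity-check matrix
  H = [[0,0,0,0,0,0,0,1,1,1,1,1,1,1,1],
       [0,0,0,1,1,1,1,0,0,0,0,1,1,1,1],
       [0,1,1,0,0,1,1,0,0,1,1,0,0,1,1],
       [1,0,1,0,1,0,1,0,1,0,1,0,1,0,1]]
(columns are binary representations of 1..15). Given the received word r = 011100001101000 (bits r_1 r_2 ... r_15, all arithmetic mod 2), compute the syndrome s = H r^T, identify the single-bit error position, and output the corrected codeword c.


s = (1, 0, 1, 0)^T, error position = 10, corrected codeword c = 011100001001000

Compute s = H r^T mod 2 one row at a time:
  s_1 = 0 + 1 + 1 + 0 + 1 + 0 + 0 + 0 = 3 ≡ 1 (mod 2).
  s_2 = 1 + 0 + 0 + 0 + 1 + 0 + 0 + 0 = 2 ≡ 0 (mod 2).
  s_3 = 1 + 1 + 0 + 0 + 1 + 0 + 0 + 0 = 3 ≡ 1 (mod 2).
  s_4 = 0 + 1 + 0 + 0 + 1 + 0 + 0 + 0 = 2 ≡ 0 (mod 2).
s = (1, 0, 1, 0)^T — this equals column 10 of H (binary 1010), so error is at position 10.
Correct: flip bit 10 of r = 011100001101000 to get c = 011100001001000.


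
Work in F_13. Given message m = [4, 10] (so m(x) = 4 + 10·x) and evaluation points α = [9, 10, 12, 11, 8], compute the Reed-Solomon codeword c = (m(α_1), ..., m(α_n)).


c = [3, 0, 7, 10, 6]

Message polynomial: m(x) = 4 + 10·x (mod 13).
For each evaluation point α_i, compute m(α_i) mod 13:
  α_1 = 9: Horner steps 10 → 3, so m(9) = 3.
  α_2 = 10: Horner steps 10 → 0, so m(10) = 0.
  α_3 = 12: Horner steps 10 → 7, so m(12) = 7.
  α_4 = 11: Horner steps 10 → 10, so m(11) = 10.
  α_5 = 8: Horner steps 10 → 6, so m(8) = 6.
Codeword c = [3, 0, 7, 10, 6] ∈ F_13^5.


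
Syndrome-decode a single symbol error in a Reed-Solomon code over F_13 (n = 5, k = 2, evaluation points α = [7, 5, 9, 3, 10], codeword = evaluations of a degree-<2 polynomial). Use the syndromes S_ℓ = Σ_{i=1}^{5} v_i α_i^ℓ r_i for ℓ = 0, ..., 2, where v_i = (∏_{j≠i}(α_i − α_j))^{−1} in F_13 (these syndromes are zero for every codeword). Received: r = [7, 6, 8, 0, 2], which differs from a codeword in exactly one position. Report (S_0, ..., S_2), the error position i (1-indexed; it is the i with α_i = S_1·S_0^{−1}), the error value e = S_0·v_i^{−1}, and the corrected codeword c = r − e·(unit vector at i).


S = (9, 1, 3), error at position 4, error magnitude e = 8, c = [7, 6, 8, 5, 2].

Step 1: column multipliers v_i = (∏_{j≠i}(α_i − α_j))^{−1} mod 13.
  i = 1 (α = 7): (7−5)(7−9)(7−3)(7−10) = 2·(−2)·4·(−3) = 48 ≡ 9, so v_1 = 9^{−1} = 3 (mod 13).
  i = 2 (α = 5): (5−7)(5−9)(5−3)(5−10) = (−2)·(−4)·2·(−5) = −80 ≡ 11, so v_2 = 11^{−1} = 6 (mod 13).
  i = 3 (α = 9): (9−7)(9−5)(9−3)(9−10) = 2·4·6·(−1) = −48 ≡ 4, so v_3 = 4^{−1} = 10 (mod 13).
  i = 4 (α = 3): (3−7)(3−5)(3−9)(3−10) = (−4)·(−2)·(−6)·(−7) = 336 ≡ 11, so v_4 = 11^{−1} = 6 (mod 13).
  i = 5 (α = 10): (10−7)(10−5)(10−9)(10−3) = 3·5·1·7 = 105 ≡ 1, so v_5 = 1^{−1} = 1 (mod 13).
  v = [3, 6, 10, 6, 1].
Step 2: syndromes of r = [7, 6, 8, 0, 2] (all sums mod 13).
  S_0 = Σ v_i r_i = 3·7 + 6·6 + 10·8 + 6·0 + 1·2 = 139 ≡ 9.
  S_1 = Σ v_i α_i r_i = 3·7·7 + 6·5·6 + 10·9·8 + 6·3·0 + 1·10·2 = 1067 ≡ 1.
  α_i^2 mod 13 = [10, 12, 3, 9, 9].
  S_2 = Σ v_i α_i^2 r_i = 3·10·7 + 6·12·6 + 10·3·8 + 6·9·0 + 1·9·2 = 900 ≡ 3.
  S = (9, 1, 3) ≠ 0, so r is not a codeword (an error is present).
Step 3: locate the error. For a single error e at position i, S_ℓ = v_i·e·α_i^ℓ, so α_err = S_1/S_0.
  S_0^{−1} = 9^{−1} = 3 (mod 13), so α_err = 1·3 = 3 ≡ 3 = α_4. Error position i = 4.
  Consistency check: S_2/S_1 = 3·1 = 3 ≡ 3 = α_err ✓ (single-error assumption holds).
Step 4: error magnitude e = S_0/v_4 = S_0·∏_{j≠4}(α_4 − α_j) = 9·11 = 99 ≡ 8 (mod 13).
Step 5: correct position 4: c_4 = r_4 − e = 0 − 8 ≡ 5 (mod 13). Hence c = [7, 6, 8, 5, 2].
  Check: interpolating c through the α_i gives m(x) = 10 + 7·x (degree < 2) with m(α_i) = c_i for every i, so c is indeed a codeword.
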